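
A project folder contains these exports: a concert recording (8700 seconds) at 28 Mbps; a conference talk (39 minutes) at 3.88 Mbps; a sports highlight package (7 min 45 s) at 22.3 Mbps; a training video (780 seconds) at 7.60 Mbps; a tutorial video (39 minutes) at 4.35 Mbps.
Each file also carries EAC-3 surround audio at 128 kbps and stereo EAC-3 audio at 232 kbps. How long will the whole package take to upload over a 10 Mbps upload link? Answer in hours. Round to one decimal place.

Audio total: 128 + 232 = 360 kbps = 0.360 Mbps.
concert recording: 28.360 Mbps × 8700 s = 246732.0 Mb
conference talk: 4.240 Mbps × 2340 s = 9921.6 Mb
sports highlight package: 22.660 Mbps × 465 s = 10536.9 Mb
training video: 7.960 Mbps × 780 s = 6208.8 Mb
tutorial video: 4.710 Mbps × 2340 s = 11021.4 Mb
Total: 284420.7 Mb = 35552.6 MB.
At 10 Mbps: 284420.7 / 10 = 28442 s ≈ 7.9 hours.

7.9 hours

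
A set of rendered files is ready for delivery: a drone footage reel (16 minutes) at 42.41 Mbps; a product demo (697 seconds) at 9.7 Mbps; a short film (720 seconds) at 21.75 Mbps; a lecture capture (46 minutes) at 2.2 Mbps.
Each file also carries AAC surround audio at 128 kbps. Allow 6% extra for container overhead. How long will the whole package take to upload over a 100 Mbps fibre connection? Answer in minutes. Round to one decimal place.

12.3 minutes

Audio: 128 kbps = 0.128 Mbps.
drone footage reel: 42.538 Mbps × 960 s × 1.06 = 43286.7 Mb
product demo: 9.828 Mbps × 697 s × 1.06 = 7261.1 Mb
short film: 21.878 Mbps × 720 s × 1.06 = 16697.3 Mb
lecture capture: 2.328 Mbps × 2760 s × 1.06 = 6810.8 Mb
Total: 74055.9 Mb = 9257.0 MB.
At 100 Mbps: 74055.9 / 100 = 741 s ≈ 12.3 minutes.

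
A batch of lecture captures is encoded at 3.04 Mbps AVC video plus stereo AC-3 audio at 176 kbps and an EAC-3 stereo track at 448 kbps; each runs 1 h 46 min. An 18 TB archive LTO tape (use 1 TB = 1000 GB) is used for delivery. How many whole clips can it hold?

1 h 46 min = 106 min = 6360 s
Audio total: 176 + 448 = 624 kbps = 0.624 Mbps.
Total bitrate: 3.664 Mbps.
Per item: 3.664 Mbps × 6360 s = 23,303 Mb = 2,913 MB.
Capacity: 18 TB = 144,000,000 Mb; 6179.45 items → 6179 complete.

6179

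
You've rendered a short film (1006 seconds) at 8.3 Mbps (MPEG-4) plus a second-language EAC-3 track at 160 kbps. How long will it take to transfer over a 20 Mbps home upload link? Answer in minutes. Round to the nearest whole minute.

7 minutes

Audio: 160 kbps = 0.160 Mbps.
Total bitrate: 8.460 Mbps.
File: 8.460 Mbps × 1006 s = 8510.8 Mb.
At 20 Mbps: 8510.8 / 20 = 425.5 s ≈ 7.09 minutes.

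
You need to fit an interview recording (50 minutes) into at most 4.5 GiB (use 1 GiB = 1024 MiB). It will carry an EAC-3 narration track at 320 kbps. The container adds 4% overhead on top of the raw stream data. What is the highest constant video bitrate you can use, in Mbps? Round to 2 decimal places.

12.07 Mbps

Budget: 4.5 GiB = 38654.7 Mb.
Stream payload after overhead: 38654.7 / 1.04 = 37168.0 Mb.
50 min = 3000 s
Total bitrate budget: 37168.0 Mb / 3000 s = 12.389 Mbps.
Audio: 320 kbps = 0.320 Mbps.
Video: 12.389 − 0.320 = 12.069 Mbps.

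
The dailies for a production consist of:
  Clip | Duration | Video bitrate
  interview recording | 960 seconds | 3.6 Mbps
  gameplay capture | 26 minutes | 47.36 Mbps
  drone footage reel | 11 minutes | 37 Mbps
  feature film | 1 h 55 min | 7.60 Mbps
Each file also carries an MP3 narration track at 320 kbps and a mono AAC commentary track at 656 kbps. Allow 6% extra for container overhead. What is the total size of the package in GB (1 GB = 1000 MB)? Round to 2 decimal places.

21.73 GB

Audio total: 320 + 656 = 976 kbps = 0.976 Mbps.
interview recording: 4.576 Mbps × 960 s × 1.06 = 4656.5 Mb
gameplay capture: 48.336 Mbps × 1560 s × 1.06 = 79928.4 Mb
drone footage reel: 37.976 Mbps × 660 s × 1.06 = 26568.0 Mb
feature film: 8.576 Mbps × 6900 s × 1.06 = 62724.9 Mb
Total: 173877.8 Mb = 21734.7 MB.
= 21.73 GB.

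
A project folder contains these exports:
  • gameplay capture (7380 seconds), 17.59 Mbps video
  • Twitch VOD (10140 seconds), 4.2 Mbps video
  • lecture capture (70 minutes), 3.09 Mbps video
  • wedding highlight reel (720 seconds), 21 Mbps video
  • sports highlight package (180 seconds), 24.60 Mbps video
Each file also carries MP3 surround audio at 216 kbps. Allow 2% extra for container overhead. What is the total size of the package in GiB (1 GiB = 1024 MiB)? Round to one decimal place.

24.9 GiB

Audio: 216 kbps = 0.216 Mbps.
gameplay capture: 17.806 Mbps × 7380 s × 1.02 = 134036.4 Mb
Twitch VOD: 4.416 Mbps × 10140 s × 1.02 = 45673.8 Mb
lecture capture: 3.306 Mbps × 4200 s × 1.02 = 14162.9 Mb
wedding highlight reel: 21.216 Mbps × 720 s × 1.02 = 15581.0 Mb
sports highlight package: 24.816 Mbps × 180 s × 1.02 = 4556.2 Mb
Total: 214010.4 Mb = 26751.3 MB.
= 24.91 GiB.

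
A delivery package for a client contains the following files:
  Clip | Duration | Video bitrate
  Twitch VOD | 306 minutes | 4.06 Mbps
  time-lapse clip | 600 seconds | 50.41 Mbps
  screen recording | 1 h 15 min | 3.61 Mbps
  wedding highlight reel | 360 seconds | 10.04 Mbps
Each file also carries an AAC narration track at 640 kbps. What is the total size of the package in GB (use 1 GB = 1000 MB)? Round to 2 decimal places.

17.49 GB

Audio: 640 kbps = 0.640 Mbps.
Twitch VOD: 4.700 Mbps × 18360 s = 86292.0 Mb
time-lapse clip: 51.050 Mbps × 600 s = 30630.0 Mb
screen recording: 4.250 Mbps × 4500 s = 19125.0 Mb
wedding highlight reel: 10.680 Mbps × 360 s = 3844.8 Mb
Total: 139891.8 Mb = 17486.5 MB.
= 17.49 GB.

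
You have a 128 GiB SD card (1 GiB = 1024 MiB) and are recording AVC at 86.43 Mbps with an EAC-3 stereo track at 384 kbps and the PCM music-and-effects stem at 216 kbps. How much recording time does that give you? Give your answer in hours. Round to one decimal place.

Audio total: 384 + 216 = 600 kbps = 0.600 Mbps.
Total bitrate: 86.43 + 0.600 = 87.030 Mbps.
Capacity: 128 GiB = 1,099,512 Mb.
Recording time: 1,099,512 / 87.030 = 12,634 s ≈ 3.51 hours.

3.5 hours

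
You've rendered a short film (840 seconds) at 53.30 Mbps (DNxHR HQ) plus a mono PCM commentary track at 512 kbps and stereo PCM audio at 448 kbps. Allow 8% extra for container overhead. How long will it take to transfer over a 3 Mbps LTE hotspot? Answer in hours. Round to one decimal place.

4.6 hours

Audio total: 512 + 448 = 960 kbps = 0.960 Mbps.
Total bitrate: 54.260 Mbps.
File: 54.260 Mbps × 840 s = 45578.4 Mb.
With 8% container overhead: ×1.08. → 49224.7 Mb.
At 3 Mbps: 49224.7 / 3 = 16408.2 s ≈ 4.56 hours.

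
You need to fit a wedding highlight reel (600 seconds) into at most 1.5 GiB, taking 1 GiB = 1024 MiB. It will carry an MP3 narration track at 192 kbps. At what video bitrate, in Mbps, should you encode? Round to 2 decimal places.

Budget: 1.5 GiB = 12884.9 Mb.
Total bitrate budget: 12884.9 Mb / 600 s = 21.475 Mbps.
Audio: 192 kbps = 0.192 Mbps.
Video: 21.475 − 0.192 = 21.283 Mbps.

21.28 Mbps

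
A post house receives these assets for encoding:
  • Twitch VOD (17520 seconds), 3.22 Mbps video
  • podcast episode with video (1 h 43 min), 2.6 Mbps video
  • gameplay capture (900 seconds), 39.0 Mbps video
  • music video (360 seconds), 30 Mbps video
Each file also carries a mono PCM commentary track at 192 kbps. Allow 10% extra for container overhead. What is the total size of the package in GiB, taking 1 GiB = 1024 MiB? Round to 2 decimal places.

Audio: 192 kbps = 0.192 Mbps.
Twitch VOD: 3.412 Mbps × 17520 s × 1.10 = 65756.1 Mb
podcast episode with video: 2.792 Mbps × 6180 s × 1.10 = 18980.0 Mb
gameplay capture: 39.192 Mbps × 900 s × 1.10 = 38800.1 Mb
music video: 30.192 Mbps × 360 s × 1.10 = 11956.0 Mb
Total: 135492.2 Mb = 16936.5 MB.
= 15.77 GiB.

15.77 GiB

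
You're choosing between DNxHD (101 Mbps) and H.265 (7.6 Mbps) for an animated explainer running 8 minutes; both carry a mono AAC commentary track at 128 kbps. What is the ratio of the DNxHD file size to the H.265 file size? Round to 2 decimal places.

13.09

8 min = 480 s
Audio: 128 kbps = 0.128 Mbps.
DNxHD: 101.128 Mbps × 480 s = 48541.4 Mb = 6.068 GB.
H.265: 7.728 Mbps × 480 s = 3709.4 Mb = 0.464 GB.
Ratio: 6.068 / 0.464 = 13.086.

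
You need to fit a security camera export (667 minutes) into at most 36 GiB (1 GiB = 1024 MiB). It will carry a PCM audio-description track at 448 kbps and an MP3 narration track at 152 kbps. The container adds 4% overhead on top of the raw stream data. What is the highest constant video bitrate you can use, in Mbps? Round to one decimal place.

Budget: 36 GiB = 309237.6 Mb.
Stream payload after overhead: 309237.6 / 1.04 = 297343.9 Mb.
667 min = 40020 s
Total bitrate budget: 297343.9 Mb / 40020 s = 7.430 Mbps.
Audio total: 448 + 152 = 600 kbps = 0.600 Mbps.
Video: 7.430 − 0.600 = 6.830 Mbps.

6.8 Mbps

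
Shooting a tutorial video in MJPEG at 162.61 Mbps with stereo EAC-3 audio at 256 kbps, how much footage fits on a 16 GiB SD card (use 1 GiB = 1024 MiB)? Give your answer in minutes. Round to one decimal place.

Audio: 256 kbps = 0.256 Mbps.
Total bitrate: 162.61 + 0.256 = 162.866 Mbps.
Capacity: 16 GiB = 137,439 Mb.
Recording time: 137,439 / 162.866 = 843.9 s ≈ 14.1 minutes.

14.1 minutes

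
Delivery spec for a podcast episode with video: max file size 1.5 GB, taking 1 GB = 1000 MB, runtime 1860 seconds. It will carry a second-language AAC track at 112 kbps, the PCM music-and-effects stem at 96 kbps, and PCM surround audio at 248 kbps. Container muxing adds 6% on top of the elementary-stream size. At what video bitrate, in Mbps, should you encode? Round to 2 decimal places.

Budget: 1.5 GB = 12000.0 Mb.
Stream payload after overhead: 12000.0 / 1.06 = 11320.8 Mb.
Total bitrate budget: 11320.8 Mb / 1860 s = 6.086 Mbps.
Audio total: 112 + 96 + 248 = 456 kbps = 0.456 Mbps.
Video: 6.086 − 0.456 = 5.630 Mbps.

5.63 Mbps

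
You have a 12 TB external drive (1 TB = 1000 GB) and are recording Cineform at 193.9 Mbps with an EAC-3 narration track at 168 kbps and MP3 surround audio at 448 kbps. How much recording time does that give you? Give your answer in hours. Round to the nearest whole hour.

137 hours

Audio total: 168 + 448 = 616 kbps = 0.616 Mbps.
Total bitrate: 193.9 + 0.616 = 194.516 Mbps.
Capacity: 12 TB = 96,000,000 Mb.
Recording time: 96,000,000 / 194.516 = 493,533 s ≈ 137 hours.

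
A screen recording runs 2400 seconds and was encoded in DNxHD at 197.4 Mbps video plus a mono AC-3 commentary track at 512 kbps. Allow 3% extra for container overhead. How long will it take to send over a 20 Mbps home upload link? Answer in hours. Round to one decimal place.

6.8 hours

Audio: 512 kbps = 0.512 Mbps.
Total bitrate: 197.912 Mbps.
File: 197.912 Mbps × 2400 s = 474988.8 Mb.
With 3% container overhead: ×1.03. → 489238.5 Mb.
At 20 Mbps: 489238.5 / 20 = 24461.9 s ≈ 6.79 hours.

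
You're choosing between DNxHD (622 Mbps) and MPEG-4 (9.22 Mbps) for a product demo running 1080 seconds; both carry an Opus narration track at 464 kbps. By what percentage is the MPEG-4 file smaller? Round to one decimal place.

Audio: 464 kbps = 0.464 Mbps.
DNxHD: 622.464 Mbps × 1080 s = 672261.1 Mb = 84.033 GB.
MPEG-4: 9.684 Mbps × 1080 s = 10458.7 Mb = 1.307 GB.
Reduction: (1 − 1.307/84.033) × 100 = 98.44%.

98.4%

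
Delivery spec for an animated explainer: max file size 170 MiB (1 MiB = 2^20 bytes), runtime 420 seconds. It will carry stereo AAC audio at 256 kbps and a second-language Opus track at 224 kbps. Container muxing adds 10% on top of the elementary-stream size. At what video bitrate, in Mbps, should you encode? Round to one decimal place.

Budget: 170 MiB = 1426.1 Mb.
Stream payload after overhead: 1426.1 / 1.10 = 1296.4 Mb.
Total bitrate budget: 1296.4 Mb / 420 s = 3.087 Mbps.
Audio total: 256 + 224 = 480 kbps = 0.480 Mbps.
Video: 3.087 − 0.480 = 2.607 Mbps.

2.6 Mbps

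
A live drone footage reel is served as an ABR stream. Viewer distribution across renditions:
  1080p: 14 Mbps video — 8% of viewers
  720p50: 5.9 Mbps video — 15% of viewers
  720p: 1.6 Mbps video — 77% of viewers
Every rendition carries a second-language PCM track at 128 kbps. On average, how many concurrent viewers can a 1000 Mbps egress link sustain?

Audio: 128 kbps = 0.128 Mbps.
Average per-viewer bitrate: 0.08×14.128 + 0.15×6.028 + 0.77×1.728 = 3.365 Mbps.
1000 Mbps = 1,000 Mbps; 1,000 / 3.365 = 297.18 → 297.

297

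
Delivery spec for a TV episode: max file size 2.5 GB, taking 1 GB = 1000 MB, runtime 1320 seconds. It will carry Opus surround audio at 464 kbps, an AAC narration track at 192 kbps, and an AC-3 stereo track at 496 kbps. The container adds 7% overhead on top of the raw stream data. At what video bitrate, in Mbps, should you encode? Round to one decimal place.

Budget: 2.5 GB = 20000.0 Mb.
Stream payload after overhead: 20000.0 / 1.07 = 18691.6 Mb.
Total bitrate budget: 18691.6 Mb / 1320 s = 14.160 Mbps.
Audio total: 464 + 192 + 496 = 1152 kbps = 1.152 Mbps.
Video: 14.160 − 1.152 = 13.008 Mbps.

13.0 Mbps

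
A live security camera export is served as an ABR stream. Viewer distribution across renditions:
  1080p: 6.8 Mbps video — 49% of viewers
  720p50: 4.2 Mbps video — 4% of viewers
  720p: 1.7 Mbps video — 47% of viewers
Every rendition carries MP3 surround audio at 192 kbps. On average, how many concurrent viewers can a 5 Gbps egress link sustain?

Audio: 192 kbps = 0.192 Mbps.
Average per-viewer bitrate: 0.49×6.992 + 0.04×4.392 + 0.47×1.892 = 4.491 Mbps.
5 Gbps = 5,000 Mbps; 5,000 / 4.491 = 1113.34 → 1113.

1113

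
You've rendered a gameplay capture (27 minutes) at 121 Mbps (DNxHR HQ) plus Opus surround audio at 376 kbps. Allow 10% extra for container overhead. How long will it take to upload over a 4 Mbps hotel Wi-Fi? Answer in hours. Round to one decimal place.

15.0 hours

27 min = 1620 s
Audio: 376 kbps = 0.376 Mbps.
Total bitrate: 121.376 Mbps.
File: 121.376 Mbps × 1620 s = 196629.1 Mb.
With 10% container overhead: ×1.10. → 216292.0 Mb.
At 4 Mbps: 216292.0 / 4 = 54073.0 s ≈ 15 hours.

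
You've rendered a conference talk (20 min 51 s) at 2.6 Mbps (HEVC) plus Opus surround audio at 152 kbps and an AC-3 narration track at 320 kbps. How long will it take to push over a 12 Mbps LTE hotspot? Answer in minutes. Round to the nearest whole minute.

5 minutes

20 min 51 s = 1251 s
Audio total: 152 + 320 = 472 kbps = 0.472 Mbps.
Total bitrate: 3.072 Mbps.
File: 3.072 Mbps × 1251 s = 3843.1 Mb.
At 12 Mbps: 3843.1 / 12 = 320.3 s ≈ 5.34 minutes.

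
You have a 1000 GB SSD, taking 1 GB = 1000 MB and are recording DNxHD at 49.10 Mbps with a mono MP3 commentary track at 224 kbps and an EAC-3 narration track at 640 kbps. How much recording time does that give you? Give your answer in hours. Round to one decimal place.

Audio total: 224 + 640 = 864 kbps = 0.864 Mbps.
Total bitrate: 49.10 + 0.864 = 49.964 Mbps.
Capacity: 1000 GB = 8,000,000 Mb.
Recording time: 8,000,000 / 49.964 = 160,115 s ≈ 44.5 hours.

44.5 hours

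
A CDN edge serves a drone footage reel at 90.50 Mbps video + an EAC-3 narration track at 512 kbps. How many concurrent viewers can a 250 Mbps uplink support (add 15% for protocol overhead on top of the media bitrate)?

2

Audio: 512 kbps = 0.512 Mbps.
Per-viewer media rate: 91.012 Mbps.
On the wire with 15% overhead: 104.664 Mbps.
250 Mbps = 250.0 Mbps; 250.0 / 104.664 = 2.39 → 2 viewers.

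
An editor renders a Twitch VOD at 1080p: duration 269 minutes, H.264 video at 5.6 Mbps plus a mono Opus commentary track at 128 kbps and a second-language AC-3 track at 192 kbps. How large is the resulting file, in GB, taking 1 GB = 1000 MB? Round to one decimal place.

269 min = 16140 s
Audio total: 128 + 192 = 320 kbps = 0.320 Mbps.
Total bitrate: 5.6 + 0.320 = 5.920 Mbps.
Stream data: 5.920 Mbps × 16140 s = 95548.8 Mb.
95,549 Mb ÷ 8 = 11,944 MB → 11.94 GB.

11.9 GB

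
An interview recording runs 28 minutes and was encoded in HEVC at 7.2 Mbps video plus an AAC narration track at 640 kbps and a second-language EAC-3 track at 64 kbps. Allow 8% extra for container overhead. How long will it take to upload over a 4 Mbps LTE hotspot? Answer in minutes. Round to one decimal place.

59.8 minutes

28 min = 1680 s
Audio total: 640 + 64 = 704 kbps = 0.704 Mbps.
Total bitrate: 7.904 Mbps.
File: 7.904 Mbps × 1680 s = 13278.7 Mb.
With 8% container overhead: ×1.08. → 14341.0 Mb.
At 4 Mbps: 14341.0 / 4 = 3585.3 s ≈ 59.8 minutes.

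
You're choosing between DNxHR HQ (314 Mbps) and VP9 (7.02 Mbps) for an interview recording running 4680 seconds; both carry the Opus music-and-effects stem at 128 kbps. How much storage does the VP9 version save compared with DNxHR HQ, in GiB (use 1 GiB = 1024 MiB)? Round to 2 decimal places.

Audio: 128 kbps = 0.128 Mbps.
DNxHR HQ: 314.128 Mbps × 4680 s = 1470119.0 Mb = 171.144 GiB.
VP9: 7.148 Mbps × 4680 s = 33452.6 Mb = 3.894 GiB.
Saving: 171.144 − 3.894 = 167.250 GiB.

167.25 GiB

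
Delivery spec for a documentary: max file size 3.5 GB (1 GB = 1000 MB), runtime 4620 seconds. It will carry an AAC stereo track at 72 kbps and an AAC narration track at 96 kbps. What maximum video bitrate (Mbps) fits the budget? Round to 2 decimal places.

5.89 Mbps

Budget: 3.5 GB = 28000.0 Mb.
Total bitrate budget: 28000.0 Mb / 4620 s = 6.061 Mbps.
Audio total: 72 + 96 = 168 kbps = 0.168 Mbps.
Video: 6.061 − 0.168 = 5.893 Mbps.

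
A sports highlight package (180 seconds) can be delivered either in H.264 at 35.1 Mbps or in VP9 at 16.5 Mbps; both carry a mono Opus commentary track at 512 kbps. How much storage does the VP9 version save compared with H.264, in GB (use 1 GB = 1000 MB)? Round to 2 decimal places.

0.42 GB

Audio: 512 kbps = 0.512 Mbps.
H.264: 35.612 Mbps × 180 s = 6410.2 Mb = 0.801 GB.
VP9: 17.012 Mbps × 180 s = 3062.2 Mb = 0.383 GB.
Saving: 0.801 − 0.383 = 0.418 GB.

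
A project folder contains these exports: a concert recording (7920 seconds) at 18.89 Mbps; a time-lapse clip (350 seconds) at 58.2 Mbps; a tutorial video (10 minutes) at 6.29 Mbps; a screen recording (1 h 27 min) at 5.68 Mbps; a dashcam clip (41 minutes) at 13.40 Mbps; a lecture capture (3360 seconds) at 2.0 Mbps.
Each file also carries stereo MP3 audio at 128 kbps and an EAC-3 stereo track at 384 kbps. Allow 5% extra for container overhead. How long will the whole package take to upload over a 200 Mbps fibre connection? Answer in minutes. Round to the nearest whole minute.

22 minutes

Audio total: 128 + 384 = 512 kbps = 0.512 Mbps.
concert recording: 19.402 Mbps × 7920 s × 1.05 = 161347.0 Mb
time-lapse clip: 58.712 Mbps × 350 s × 1.05 = 21576.7 Mb
tutorial video: 6.802 Mbps × 600 s × 1.05 = 4285.3 Mb
screen recording: 6.192 Mbps × 5220 s × 1.05 = 33938.4 Mb
dashcam clip: 13.912 Mbps × 2460 s × 1.05 = 35934.7 Mb
lecture capture: 2.512 Mbps × 3360 s × 1.05 = 8862.3 Mb
Total: 265944.3 Mb = 33243.0 MB.
At 200 Mbps: 265944.3 / 200 = 1330 s ≈ 22.2 minutes.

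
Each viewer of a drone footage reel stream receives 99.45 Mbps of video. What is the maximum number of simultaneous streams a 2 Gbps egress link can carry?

2 Gbps = 2,000 Mbps; 2,000 / 99.450 = 20.11 → 20 viewers.

20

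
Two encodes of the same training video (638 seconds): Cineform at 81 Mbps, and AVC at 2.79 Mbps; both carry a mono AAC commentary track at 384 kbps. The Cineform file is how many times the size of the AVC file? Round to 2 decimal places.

25.64

Audio: 384 kbps = 0.384 Mbps.
Cineform: 81.384 Mbps × 638 s = 51923.0 Mb = 6.490 GB.
AVC: 3.174 Mbps × 638 s = 2025.0 Mb = 0.253 GB.
Ratio: 6.490 / 0.253 = 25.641.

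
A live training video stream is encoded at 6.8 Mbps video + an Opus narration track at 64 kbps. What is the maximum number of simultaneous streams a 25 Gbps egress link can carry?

3642

Audio: 64 kbps = 0.064 Mbps.
Per-viewer media rate: 6.864 Mbps.
25 Gbps = 25,000 Mbps; 25,000 / 6.864 = 3642.19 → 3642 viewers.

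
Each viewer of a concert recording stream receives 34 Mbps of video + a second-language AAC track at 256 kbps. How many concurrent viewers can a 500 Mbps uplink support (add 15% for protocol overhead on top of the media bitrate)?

Audio: 256 kbps = 0.256 Mbps.
Per-viewer media rate: 34.256 Mbps.
On the wire with 15% overhead: 39.394 Mbps.
500 Mbps = 500.0 Mbps; 500.0 / 39.394 = 12.69 → 12 viewers.

12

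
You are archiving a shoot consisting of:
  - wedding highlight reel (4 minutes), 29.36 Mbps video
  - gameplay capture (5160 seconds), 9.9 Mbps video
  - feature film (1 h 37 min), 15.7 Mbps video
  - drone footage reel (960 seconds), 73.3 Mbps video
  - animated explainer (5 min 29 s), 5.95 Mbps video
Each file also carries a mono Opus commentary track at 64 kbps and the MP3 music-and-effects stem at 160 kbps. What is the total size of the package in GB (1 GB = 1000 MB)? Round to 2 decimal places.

28.08 GB

Audio total: 64 + 160 = 224 kbps = 0.224 Mbps.
wedding highlight reel: 29.584 Mbps × 240 s = 7100.2 Mb
gameplay capture: 10.124 Mbps × 5160 s = 52239.8 Mb
feature film: 15.924 Mbps × 5820 s = 92677.7 Mb
drone footage reel: 73.524 Mbps × 960 s = 70583.0 Mb
animated explainer: 6.174 Mbps × 329 s = 2031.2 Mb
Total: 224632.0 Mb = 28079.0 MB.
= 28.08 GB.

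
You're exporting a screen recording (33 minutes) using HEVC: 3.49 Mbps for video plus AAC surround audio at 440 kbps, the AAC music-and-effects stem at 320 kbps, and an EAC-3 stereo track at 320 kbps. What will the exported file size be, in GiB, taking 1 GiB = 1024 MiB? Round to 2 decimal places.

33 min = 1980 s
Audio total: 440 + 320 + 320 = 1080 kbps = 1.080 Mbps.
Total bitrate: 3.49 + 1.080 = 4.570 Mbps.
Stream data: 4.570 Mbps × 1980 s = 9048.6 Mb.
9,049 Mb = 1,131,075,000 bytes ÷ 1,073,741,824 = 1.053 GiB.

1.05 GiB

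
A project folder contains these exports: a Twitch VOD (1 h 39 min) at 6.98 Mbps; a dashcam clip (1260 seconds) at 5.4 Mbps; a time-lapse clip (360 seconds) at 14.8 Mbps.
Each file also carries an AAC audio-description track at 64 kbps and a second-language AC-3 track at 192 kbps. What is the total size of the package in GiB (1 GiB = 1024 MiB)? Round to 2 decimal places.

6.46 GiB

Audio total: 64 + 192 = 256 kbps = 0.256 Mbps.
Twitch VOD: 7.236 Mbps × 5940 s = 42981.8 Mb
dashcam clip: 5.656 Mbps × 1260 s = 7126.6 Mb
time-lapse clip: 15.056 Mbps × 360 s = 5420.2 Mb
Total: 55528.6 Mb = 6941.1 MB.
= 6.464 GiB.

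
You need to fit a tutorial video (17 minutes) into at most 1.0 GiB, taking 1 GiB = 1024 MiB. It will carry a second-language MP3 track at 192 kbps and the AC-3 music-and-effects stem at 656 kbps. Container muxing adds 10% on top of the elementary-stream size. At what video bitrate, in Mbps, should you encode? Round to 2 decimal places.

6.81 Mbps

Budget: 1.0 GiB = 8589.9 Mb.
Stream payload after overhead: 8589.9 / 1.10 = 7809.0 Mb.
17 min = 1020 s
Total bitrate budget: 7809.0 Mb / 1020 s = 7.656 Mbps.
Audio total: 192 + 656 = 848 kbps = 0.848 Mbps.
Video: 7.656 − 0.848 = 6.808 Mbps.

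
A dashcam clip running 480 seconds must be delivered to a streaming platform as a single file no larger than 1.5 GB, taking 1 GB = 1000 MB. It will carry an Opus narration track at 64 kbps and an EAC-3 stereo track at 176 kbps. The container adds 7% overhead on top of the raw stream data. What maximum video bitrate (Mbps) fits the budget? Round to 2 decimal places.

23.12 Mbps

Budget: 1.5 GB = 12000.0 Mb.
Stream payload after overhead: 12000.0 / 1.07 = 11215.0 Mb.
Total bitrate budget: 11215.0 Mb / 480 s = 23.364 Mbps.
Audio total: 64 + 176 = 240 kbps = 0.240 Mbps.
Video: 23.364 − 0.240 = 23.124 Mbps.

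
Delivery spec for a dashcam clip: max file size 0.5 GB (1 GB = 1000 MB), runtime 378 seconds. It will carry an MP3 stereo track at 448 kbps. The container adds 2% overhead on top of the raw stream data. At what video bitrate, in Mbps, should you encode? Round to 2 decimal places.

Budget: 0.5 GB = 4000.0 Mb.
Stream payload after overhead: 4000.0 / 1.02 = 3921.6 Mb.
Total bitrate budget: 3921.6 Mb / 378 s = 10.375 Mbps.
Audio: 448 kbps = 0.448 Mbps.
Video: 10.375 − 0.448 = 9.927 Mbps.

9.93 Mbps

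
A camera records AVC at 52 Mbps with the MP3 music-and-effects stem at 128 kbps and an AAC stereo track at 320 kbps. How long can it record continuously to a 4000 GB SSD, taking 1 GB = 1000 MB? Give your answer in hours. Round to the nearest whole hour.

Audio total: 128 + 320 = 448 kbps = 0.448 Mbps.
Total bitrate: 52 + 0.448 = 52.448 Mbps.
Capacity: 4000 GB = 32,000,000 Mb.
Recording time: 32,000,000 / 52.448 = 610,128 s ≈ 169 hours.

169 hours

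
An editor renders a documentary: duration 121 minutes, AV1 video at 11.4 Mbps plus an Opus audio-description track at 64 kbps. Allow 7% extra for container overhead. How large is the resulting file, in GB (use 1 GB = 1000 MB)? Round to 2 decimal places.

11.13 GB

121 min = 7260 s
Audio: 64 kbps = 0.064 Mbps.
Total bitrate: 11.4 + 0.064 = 11.464 Mbps.
Stream data: 11.464 Mbps × 7260 s = 83228.6 Mb.
With 7% container overhead: ×1.07.
89,055 Mb ÷ 8 = 11,132 MB → 11.13 GB.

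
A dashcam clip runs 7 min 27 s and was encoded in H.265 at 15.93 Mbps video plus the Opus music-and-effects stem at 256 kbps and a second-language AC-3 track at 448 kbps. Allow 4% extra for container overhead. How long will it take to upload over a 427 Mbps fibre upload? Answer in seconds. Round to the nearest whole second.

18 seconds

7 min 27 s = 447 s
Audio total: 256 + 448 = 704 kbps = 0.704 Mbps.
Total bitrate: 16.634 Mbps.
File: 16.634 Mbps × 447 s = 7435.4 Mb.
With 4% container overhead: ×1.04. → 7732.8 Mb.
At 427 Mbps: 7732.8 / 427 = 18.1 s ≈ 18.1 seconds.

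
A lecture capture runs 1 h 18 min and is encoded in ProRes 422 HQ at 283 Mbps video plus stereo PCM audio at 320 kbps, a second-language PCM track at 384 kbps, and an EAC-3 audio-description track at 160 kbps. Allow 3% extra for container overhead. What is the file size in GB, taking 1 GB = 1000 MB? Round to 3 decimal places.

171.042 GB

1 h 18 min = 78 min = 4680 s
Audio total: 320 + 384 + 160 = 864 kbps = 0.864 Mbps.
Total bitrate: 283 + 0.864 = 283.864 Mbps.
Stream data: 283.864 Mbps × 4680 s = 1328483.5 Mb.
With 3% container overhead: ×1.03.
1,368,338 Mb ÷ 8 = 171,042 MB → 171.0 GB.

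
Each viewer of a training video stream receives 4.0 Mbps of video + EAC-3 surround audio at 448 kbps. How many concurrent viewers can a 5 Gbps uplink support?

1124

Audio: 448 kbps = 0.448 Mbps.
Per-viewer media rate: 4.448 Mbps.
5 Gbps = 5,000 Mbps; 5,000 / 4.448 = 1124.10 → 1124 viewers.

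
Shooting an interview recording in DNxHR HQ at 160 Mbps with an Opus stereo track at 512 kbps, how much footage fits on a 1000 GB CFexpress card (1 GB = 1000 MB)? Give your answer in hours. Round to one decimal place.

13.8 hours

Audio: 512 kbps = 0.512 Mbps.
Total bitrate: 160 + 0.512 = 160.512 Mbps.
Capacity: 1000 GB = 8,000,000 Mb.
Recording time: 8,000,000 / 160.512 = 49,841 s ≈ 13.8 hours.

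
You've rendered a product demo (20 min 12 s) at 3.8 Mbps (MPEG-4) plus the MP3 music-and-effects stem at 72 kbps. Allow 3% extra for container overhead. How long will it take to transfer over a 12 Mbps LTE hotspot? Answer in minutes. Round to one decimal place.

6.7 minutes

20 min 12 s = 1212 s
Audio: 72 kbps = 0.072 Mbps.
Total bitrate: 3.872 Mbps.
File: 3.872 Mbps × 1212 s = 4692.9 Mb.
With 3% container overhead: ×1.03. → 4833.6 Mb.
At 12 Mbps: 4833.6 / 12 = 402.8 s ≈ 6.71 minutes.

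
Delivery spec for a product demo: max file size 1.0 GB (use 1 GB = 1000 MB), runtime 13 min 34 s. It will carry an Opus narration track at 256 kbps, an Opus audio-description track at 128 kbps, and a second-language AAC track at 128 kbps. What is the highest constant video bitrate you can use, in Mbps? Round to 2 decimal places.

9.32 Mbps

Budget: 1.0 GB = 8000.0 Mb.
13 min 34 s = 814 s
Total bitrate budget: 8000.0 Mb / 814 s = 9.828 Mbps.
Audio total: 256 + 128 + 128 = 512 kbps = 0.512 Mbps.
Video: 9.828 − 0.512 = 9.316 Mbps.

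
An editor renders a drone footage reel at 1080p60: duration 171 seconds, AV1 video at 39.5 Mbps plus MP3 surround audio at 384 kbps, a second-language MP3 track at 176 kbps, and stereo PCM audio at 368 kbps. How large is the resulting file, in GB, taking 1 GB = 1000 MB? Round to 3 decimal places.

Audio total: 384 + 176 + 368 = 928 kbps = 0.928 Mbps.
Total bitrate: 39.5 + 0.928 = 40.428 Mbps.
Stream data: 40.428 Mbps × 171 s = 6913.2 Mb.
6,913 Mb ÷ 8 = 864.1 MB → 0.8641 GB.

0.864 GB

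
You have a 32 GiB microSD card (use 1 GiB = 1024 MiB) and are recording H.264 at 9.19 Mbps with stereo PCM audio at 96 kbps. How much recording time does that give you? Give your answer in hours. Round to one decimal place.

8.2 hours

Audio: 96 kbps = 0.096 Mbps.
Total bitrate: 9.19 + 0.096 = 9.286 Mbps.
Capacity: 32 GiB = 274,878 Mb.
Recording time: 274,878 / 9.286 = 29,601 s ≈ 8.22 hours.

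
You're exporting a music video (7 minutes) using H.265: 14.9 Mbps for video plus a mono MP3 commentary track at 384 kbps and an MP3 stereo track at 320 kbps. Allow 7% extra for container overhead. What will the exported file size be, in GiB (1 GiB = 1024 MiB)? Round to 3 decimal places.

0.816 GiB

7 min = 420 s
Audio total: 384 + 320 = 704 kbps = 0.704 Mbps.
Total bitrate: 14.9 + 0.704 = 15.604 Mbps.
Stream data: 15.604 Mbps × 420 s = 6553.7 Mb.
With 7% container overhead: ×1.07.
7,012 Mb = 876,554,700 bytes ÷ 1,073,741,824 = 0.8164 GiB.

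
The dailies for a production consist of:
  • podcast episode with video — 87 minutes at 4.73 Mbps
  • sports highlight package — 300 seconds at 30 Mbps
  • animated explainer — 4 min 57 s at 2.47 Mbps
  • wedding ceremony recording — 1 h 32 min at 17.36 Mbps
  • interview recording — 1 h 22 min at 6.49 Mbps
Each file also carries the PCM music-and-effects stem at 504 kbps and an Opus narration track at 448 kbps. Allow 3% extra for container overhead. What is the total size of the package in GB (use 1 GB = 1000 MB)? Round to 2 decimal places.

Audio total: 504 + 448 = 952 kbps = 0.952 Mbps.
podcast episode with video: 5.682 Mbps × 5220 s × 1.03 = 30549.8 Mb
sports highlight package: 30.952 Mbps × 300 s × 1.03 = 9564.2 Mb
animated explainer: 3.422 Mbps × 297 s × 1.03 = 1046.8 Mb
wedding ceremony recording: 18.312 Mbps × 5520 s × 1.03 = 104114.7 Mb
interview recording: 7.442 Mbps × 4920 s × 1.03 = 37713.1 Mb
Total: 182988.6 Mb = 22873.6 MB.
= 22.87 GB.

22.87 GB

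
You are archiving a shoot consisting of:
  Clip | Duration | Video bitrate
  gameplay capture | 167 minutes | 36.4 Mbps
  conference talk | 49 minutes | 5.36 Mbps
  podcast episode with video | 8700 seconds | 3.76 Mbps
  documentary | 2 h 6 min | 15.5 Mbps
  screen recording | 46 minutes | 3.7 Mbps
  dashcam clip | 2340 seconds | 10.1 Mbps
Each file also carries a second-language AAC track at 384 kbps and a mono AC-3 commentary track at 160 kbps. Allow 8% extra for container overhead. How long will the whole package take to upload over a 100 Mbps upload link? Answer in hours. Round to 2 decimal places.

1.75 hours

Audio total: 384 + 160 = 544 kbps = 0.544 Mbps.
gameplay capture: 36.944 Mbps × 10020 s × 1.08 = 399793.2 Mb
conference talk: 5.904 Mbps × 2940 s × 1.08 = 18746.4 Mb
podcast episode with video: 4.304 Mbps × 8700 s × 1.08 = 40440.4 Mb
documentary: 16.044 Mbps × 7560 s × 1.08 = 130996.1 Mb
screen recording: 4.244 Mbps × 2760 s × 1.08 = 12650.5 Mb
dashcam clip: 10.644 Mbps × 2340 s × 1.08 = 26899.5 Mb
Total: 629526.0 Mb = 78690.8 MB.
At 100 Mbps: 629526.0 / 100 = 6295 s ≈ 1.75 hours.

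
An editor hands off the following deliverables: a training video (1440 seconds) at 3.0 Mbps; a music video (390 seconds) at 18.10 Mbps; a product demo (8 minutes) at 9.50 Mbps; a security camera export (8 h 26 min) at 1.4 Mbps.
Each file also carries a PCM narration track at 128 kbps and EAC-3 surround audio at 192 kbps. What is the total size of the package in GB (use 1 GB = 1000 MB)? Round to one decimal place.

Audio total: 128 + 192 = 320 kbps = 0.320 Mbps.
training video: 3.320 Mbps × 1440 s = 4780.8 Mb
music video: 18.420 Mbps × 390 s = 7183.8 Mb
product demo: 9.820 Mbps × 480 s = 4713.6 Mb
security camera export: 1.720 Mbps × 30360 s = 52219.2 Mb
Total: 68897.4 Mb = 8612.2 MB.
= 8.612 GB.

8.6 GB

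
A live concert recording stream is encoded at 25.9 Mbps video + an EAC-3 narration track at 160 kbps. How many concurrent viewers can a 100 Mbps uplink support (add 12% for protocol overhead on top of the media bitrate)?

Audio: 160 kbps = 0.160 Mbps.
Per-viewer media rate: 26.060 Mbps.
On the wire with 12% overhead: 29.187 Mbps.
100 Mbps = 100.0 Mbps; 100.0 / 29.187 = 3.43 → 3 viewers.

3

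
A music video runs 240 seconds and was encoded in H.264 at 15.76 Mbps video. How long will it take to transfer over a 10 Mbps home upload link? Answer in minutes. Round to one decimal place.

File: 15.760 Mbps × 240 s = 3782.4 Mb.
At 10 Mbps: 3782.4 / 10 = 378.2 s ≈ 6.3 minutes.

6.3 minutes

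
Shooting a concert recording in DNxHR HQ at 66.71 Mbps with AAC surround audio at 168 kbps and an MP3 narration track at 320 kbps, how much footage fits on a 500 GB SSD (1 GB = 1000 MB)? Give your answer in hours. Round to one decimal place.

16.5 hours

Audio total: 168 + 320 = 488 kbps = 0.488 Mbps.
Total bitrate: 66.71 + 0.488 = 67.198 Mbps.
Capacity: 500 GB = 4,000,000 Mb.
Recording time: 4,000,000 / 67.198 = 59,526 s ≈ 16.5 hours.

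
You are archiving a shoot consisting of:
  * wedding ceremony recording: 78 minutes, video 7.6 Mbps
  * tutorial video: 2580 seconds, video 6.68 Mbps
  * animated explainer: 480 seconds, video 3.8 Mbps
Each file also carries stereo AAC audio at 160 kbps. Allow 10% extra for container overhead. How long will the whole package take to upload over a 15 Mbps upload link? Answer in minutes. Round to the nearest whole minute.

68 minutes

Audio: 160 kbps = 0.160 Mbps.
wedding ceremony recording: 7.760 Mbps × 4680 s × 1.10 = 39948.5 Mb
tutorial video: 6.840 Mbps × 2580 s × 1.10 = 19411.9 Mb
animated explainer: 3.960 Mbps × 480 s × 1.10 = 2090.9 Mb
Total: 61451.3 Mb = 7681.4 MB.
At 15 Mbps: 61451.3 / 15 = 4097 s ≈ 68.3 minutes.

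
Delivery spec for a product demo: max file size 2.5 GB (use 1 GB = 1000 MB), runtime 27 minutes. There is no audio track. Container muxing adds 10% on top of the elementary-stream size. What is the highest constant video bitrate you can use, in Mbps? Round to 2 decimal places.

11.22 Mbps

Budget: 2.5 GB = 20000.0 Mb.
Stream payload after overhead: 20000.0 / 1.10 = 18181.8 Mb.
27 min = 1620 s
Total bitrate budget: 18181.8 Mb / 1620 s = 11.223 Mbps.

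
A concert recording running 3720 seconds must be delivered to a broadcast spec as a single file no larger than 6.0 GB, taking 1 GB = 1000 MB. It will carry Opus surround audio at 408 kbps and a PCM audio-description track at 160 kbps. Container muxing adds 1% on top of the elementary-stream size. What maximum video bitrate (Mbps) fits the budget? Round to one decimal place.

12.2 Mbps

Budget: 6.0 GB = 48000.0 Mb.
Stream payload after overhead: 48000.0 / 1.01 = 47524.8 Mb.
Total bitrate budget: 47524.8 Mb / 3720 s = 12.775 Mbps.
Audio total: 408 + 160 = 568 kbps = 0.568 Mbps.
Video: 12.775 − 0.568 = 12.207 Mbps.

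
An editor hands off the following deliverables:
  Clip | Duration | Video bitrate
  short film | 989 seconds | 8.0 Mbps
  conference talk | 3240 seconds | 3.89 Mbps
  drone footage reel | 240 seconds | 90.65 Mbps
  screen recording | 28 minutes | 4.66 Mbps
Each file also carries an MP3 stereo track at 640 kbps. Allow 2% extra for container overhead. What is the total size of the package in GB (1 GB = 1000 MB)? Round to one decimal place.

Audio: 640 kbps = 0.640 Mbps.
short film: 8.640 Mbps × 989 s × 1.02 = 8715.9 Mb
conference talk: 4.530 Mbps × 3240 s × 1.02 = 14970.7 Mb
drone footage reel: 91.290 Mbps × 240 s × 1.02 = 22347.8 Mb
screen recording: 5.300 Mbps × 1680 s × 1.02 = 9082.1 Mb
Total: 55116.5 Mb = 6889.6 MB.
= 6.890 GB.

6.9 GB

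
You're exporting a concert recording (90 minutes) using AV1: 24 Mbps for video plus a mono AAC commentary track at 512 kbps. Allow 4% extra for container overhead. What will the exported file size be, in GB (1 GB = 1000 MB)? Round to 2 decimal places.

17.21 GB

90 min = 5400 s
Audio: 512 kbps = 0.512 Mbps.
Total bitrate: 24 + 0.512 = 24.512 Mbps.
Stream data: 24.512 Mbps × 5400 s = 132364.8 Mb.
With 4% container overhead: ×1.04.
137,659 Mb ÷ 8 = 17,207 MB → 17.21 GB.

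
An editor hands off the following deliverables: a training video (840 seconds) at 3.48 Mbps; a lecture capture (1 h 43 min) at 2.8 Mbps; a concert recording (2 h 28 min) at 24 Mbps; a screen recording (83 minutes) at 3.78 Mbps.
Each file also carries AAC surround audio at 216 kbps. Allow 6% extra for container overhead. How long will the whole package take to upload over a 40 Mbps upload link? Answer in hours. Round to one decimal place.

1.9 hours

Audio: 216 kbps = 0.216 Mbps.
training video: 3.696 Mbps × 840 s × 1.06 = 3290.9 Mb
lecture capture: 3.016 Mbps × 6180 s × 1.06 = 19757.2 Mb
concert recording: 24.216 Mbps × 8880 s × 1.06 = 227940.4 Mb
screen recording: 3.996 Mbps × 4980 s × 1.06 = 21094.1 Mb
Total: 272082.6 Mb = 34010.3 MB.
At 40 Mbps: 272082.6 / 40 = 6802 s ≈ 1.89 hours.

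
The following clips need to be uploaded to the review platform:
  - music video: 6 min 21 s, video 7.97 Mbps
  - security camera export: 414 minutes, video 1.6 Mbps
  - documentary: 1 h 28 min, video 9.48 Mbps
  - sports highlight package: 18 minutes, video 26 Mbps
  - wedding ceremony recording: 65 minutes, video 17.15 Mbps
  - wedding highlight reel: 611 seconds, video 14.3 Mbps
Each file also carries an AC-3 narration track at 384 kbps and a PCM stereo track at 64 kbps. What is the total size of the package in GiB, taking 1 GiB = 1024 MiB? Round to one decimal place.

Audio total: 384 + 64 = 448 kbps = 0.448 Mbps.
music video: 8.418 Mbps × 381 s = 3207.3 Mb
security camera export: 2.048 Mbps × 24840 s = 50872.3 Mb
documentary: 9.928 Mbps × 5280 s = 52419.8 Mb
sports highlight package: 26.448 Mbps × 1080 s = 28563.8 Mb
wedding ceremony recording: 17.598 Mbps × 3900 s = 68632.2 Mb
wedding highlight reel: 14.748 Mbps × 611 s = 9011.0 Mb
Total: 212706.5 Mb = 26588.3 MB.
= 24.76 GiB.

24.8 GiB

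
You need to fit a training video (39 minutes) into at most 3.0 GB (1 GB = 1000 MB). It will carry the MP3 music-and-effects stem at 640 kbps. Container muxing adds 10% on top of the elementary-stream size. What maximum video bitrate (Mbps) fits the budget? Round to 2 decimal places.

8.68 Mbps

Budget: 3.0 GB = 24000.0 Mb.
Stream payload after overhead: 24000.0 / 1.10 = 21818.2 Mb.
39 min = 2340 s
Total bitrate budget: 21818.2 Mb / 2340 s = 9.324 Mbps.
Audio: 640 kbps = 0.640 Mbps.
Video: 9.324 − 0.640 = 8.684 Mbps.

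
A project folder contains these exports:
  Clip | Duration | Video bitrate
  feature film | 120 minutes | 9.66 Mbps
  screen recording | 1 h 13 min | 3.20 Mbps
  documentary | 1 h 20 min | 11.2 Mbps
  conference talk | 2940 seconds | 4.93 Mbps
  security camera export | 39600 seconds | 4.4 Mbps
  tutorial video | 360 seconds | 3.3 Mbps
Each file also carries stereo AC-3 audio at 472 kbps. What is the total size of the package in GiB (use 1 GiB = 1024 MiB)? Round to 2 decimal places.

41.35 GiB

Audio: 472 kbps = 0.472 Mbps.
feature film: 10.132 Mbps × 7200 s = 72950.4 Mb
screen recording: 3.672 Mbps × 4380 s = 16083.4 Mb
documentary: 11.672 Mbps × 4800 s = 56025.6 Mb
conference talk: 5.402 Mbps × 2940 s = 15881.9 Mb
security camera export: 4.872 Mbps × 39600 s = 192931.2 Mb
tutorial video: 3.772 Mbps × 360 s = 1357.9 Mb
Total: 355230.4 Mb = 44403.8 MB.
= 41.35 GiB.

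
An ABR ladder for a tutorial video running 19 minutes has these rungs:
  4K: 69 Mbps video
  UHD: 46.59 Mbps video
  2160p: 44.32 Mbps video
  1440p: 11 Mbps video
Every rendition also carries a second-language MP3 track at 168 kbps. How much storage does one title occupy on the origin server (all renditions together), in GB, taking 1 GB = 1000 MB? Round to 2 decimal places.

24.45 GB

19 min = 1140 s
Audio: 168 kbps = 0.168 Mbps.
Sum of rendition bitrates: (69+0.168) + (46.59+0.168) + (44.32+0.168) + (11+0.168) = 171.582 Mbps.
× 1140 s = 195,603 Mb = 24,450 MB = 24.45 GB.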